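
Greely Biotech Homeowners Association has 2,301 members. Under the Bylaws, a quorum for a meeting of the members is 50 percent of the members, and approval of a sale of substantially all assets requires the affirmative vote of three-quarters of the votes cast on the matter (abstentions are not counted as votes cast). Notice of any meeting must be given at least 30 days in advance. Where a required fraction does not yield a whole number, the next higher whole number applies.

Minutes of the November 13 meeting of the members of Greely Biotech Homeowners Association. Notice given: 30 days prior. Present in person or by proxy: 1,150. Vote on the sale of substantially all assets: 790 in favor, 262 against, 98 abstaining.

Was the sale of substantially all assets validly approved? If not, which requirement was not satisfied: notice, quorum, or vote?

Invalid — quorum requirement not satisfied.

Notice: 30 days given; 30 required. Satisfied.
Quorum: 50% of 2,301 = 1,150.50, rounded up to 1,151; 1,150 present. Not satisfied.
Vote: requires three-fourths of the votes cast (1,150 − 98 abstaining = 1,052); 3/4 of 1052 = 789, so 789 needed; 790 in favor. Satisfied.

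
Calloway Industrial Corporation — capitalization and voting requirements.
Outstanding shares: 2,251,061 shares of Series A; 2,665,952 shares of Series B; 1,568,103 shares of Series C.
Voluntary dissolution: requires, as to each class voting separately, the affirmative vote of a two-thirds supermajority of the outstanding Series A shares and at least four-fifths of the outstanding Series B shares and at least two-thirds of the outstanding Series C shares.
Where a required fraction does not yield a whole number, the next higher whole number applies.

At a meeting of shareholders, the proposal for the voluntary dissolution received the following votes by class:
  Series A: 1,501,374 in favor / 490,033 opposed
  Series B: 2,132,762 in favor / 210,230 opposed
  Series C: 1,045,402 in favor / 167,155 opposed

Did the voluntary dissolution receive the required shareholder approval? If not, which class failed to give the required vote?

Approved — every class gave the required vote.

Series A: 2/3 of 2251061 = 1500707.33, rounded up to 1500708; 1,500,708 required, 1,501,374 in favor — approved.
Series B: 4/5 of 2665952 = 2132761.60, rounded up to 2132762; 2,132,762 required, 2,132,762 in favor — approved.
Series C: 2/3 of 1568103 = 1045402; 1,045,402 required, 1,045,402 in favor — approved.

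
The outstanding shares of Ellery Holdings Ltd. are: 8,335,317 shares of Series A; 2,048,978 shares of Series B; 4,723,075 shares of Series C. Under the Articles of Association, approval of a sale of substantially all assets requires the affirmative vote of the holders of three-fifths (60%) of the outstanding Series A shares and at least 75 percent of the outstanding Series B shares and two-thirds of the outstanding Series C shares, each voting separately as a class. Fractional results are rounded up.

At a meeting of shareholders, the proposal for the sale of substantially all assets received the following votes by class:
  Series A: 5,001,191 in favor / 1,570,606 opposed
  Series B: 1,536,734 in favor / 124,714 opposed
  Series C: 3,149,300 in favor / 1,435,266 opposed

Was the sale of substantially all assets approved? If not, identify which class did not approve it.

Series A: 3/5 of 8335317 = 5001190.20, rounded up to 5001191; 5,001,191 required, 5,001,191 in favor — approved.
Series B: 3/4 of 2048978 = 1536733.50, rounded up to 1536734; 1,536,734 required, 1,536,734 in favor — approved.
Series C: 2/3 of 4723075 = 3148716.67, rounded up to 3148717; 3,148,717 required, 3,149,300 in favor — approved.

Approved — every class gave the required vote.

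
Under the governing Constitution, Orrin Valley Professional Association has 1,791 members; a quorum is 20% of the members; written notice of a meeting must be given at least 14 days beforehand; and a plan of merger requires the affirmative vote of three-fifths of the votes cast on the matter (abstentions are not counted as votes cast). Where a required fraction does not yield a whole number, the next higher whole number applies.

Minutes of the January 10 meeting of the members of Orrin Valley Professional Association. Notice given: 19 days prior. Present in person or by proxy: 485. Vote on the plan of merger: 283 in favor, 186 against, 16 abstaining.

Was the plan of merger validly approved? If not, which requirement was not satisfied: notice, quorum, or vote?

Valid — all requirements satisfied.

Notice: 19 days given; 14 required. Satisfied.
Quorum: 20% of 1,791 = 358.20, rounded up to 359; 485 present. Satisfied.
Vote: requires three-fifths of the votes cast (485 − 16 abstaining = 469); 3/5 of 469 = 281.40, rounded up to 282, so 282 needed; 283 in favor. Satisfied.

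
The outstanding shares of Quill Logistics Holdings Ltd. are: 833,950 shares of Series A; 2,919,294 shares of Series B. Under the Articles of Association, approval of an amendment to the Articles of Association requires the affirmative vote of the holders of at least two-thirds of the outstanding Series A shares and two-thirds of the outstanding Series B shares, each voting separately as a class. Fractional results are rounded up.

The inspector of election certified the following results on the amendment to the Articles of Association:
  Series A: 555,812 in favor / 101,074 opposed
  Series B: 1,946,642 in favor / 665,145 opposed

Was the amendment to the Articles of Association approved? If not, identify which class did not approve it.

Series A: 2/3 of 833950 = 555966.67, rounded up to 555967; 555,967 required, 555,812 in favor — not approved.
Series B: 2/3 of 2919294 = 1946196; 1,946,196 required, 1,946,642 in favor — approved.

Not approved — the Series A shares did not give the required vote.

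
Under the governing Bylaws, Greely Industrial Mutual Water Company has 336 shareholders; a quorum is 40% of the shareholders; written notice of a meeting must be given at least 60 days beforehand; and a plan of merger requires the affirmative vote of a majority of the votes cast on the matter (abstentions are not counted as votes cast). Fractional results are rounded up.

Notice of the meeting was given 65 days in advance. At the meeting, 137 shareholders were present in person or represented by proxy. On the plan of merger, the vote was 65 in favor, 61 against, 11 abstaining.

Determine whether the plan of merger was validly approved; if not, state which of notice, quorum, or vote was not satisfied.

Notice: 65 days given; 60 required. Satisfied.
Quorum: 40% of 336 = 134.40, rounded up to 135; 137 present. Satisfied.
Vote: requires a majority of the votes cast (137 − 11 abstaining = 126); a majority of 126 is 64, so 64 needed; 65 in favor. Satisfied.

Valid — all requirements satisfied.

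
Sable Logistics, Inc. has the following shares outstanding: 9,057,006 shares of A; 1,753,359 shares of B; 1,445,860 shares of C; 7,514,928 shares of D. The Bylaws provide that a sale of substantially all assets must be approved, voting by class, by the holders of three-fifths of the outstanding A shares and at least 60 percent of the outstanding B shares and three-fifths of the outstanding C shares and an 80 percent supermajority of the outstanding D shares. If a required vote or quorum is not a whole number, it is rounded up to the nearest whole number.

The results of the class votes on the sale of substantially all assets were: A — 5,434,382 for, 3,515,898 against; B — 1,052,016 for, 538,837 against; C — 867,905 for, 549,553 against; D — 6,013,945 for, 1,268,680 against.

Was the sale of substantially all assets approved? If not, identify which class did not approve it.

A: 3/5 of 9057006 = 5434203.60, rounded up to 5434204; 5,434,204 required, 5,434,382 in favor — approved.
B: 3/5 of 1753359 = 1052015.40, rounded up to 1052016; 1,052,016 required, 1,052,016 in favor — approved.
C: 3/5 of 1445860 = 867516; 867,516 required, 867,905 in favor — approved.
D: 4/5 of 7514928 = 6011942.40, rounded up to 6011943; 6,011,943 required, 6,013,945 in favor — approved.

Approved — every class gave the required vote.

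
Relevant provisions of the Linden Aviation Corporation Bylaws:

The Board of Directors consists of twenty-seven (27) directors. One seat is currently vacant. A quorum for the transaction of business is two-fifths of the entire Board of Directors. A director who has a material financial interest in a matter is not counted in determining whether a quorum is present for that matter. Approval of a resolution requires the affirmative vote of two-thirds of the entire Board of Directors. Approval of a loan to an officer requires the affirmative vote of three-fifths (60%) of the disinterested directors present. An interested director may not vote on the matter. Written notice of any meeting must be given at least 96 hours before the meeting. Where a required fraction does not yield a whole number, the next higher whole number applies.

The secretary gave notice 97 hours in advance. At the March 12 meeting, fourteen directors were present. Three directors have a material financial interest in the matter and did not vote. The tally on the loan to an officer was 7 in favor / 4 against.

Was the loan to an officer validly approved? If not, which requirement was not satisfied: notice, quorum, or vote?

Valid — all requirements satisfied.

Notice: 97 hours given; 96 required (97 ≥ 96). Satisfied.
Quorum: 14 present, but the 3 interested directors do not count, leaving 11. Quorum is 11. Satisfied.
Vote: the loan to an officer requires three-fifths of the disinterested directors present (14 − 3 = 11). 3/5 of 11 = 6.60, rounded up to 7, so 7 affirmative votes are needed; 7 voted in favor. Satisfied.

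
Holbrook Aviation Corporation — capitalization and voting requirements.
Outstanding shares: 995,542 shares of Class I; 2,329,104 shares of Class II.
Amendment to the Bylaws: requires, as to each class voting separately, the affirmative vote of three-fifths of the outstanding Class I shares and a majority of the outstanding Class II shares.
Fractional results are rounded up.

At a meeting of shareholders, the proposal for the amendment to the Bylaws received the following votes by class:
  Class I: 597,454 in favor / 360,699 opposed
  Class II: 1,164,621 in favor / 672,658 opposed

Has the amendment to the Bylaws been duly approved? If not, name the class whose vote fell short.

Approved — every class gave the required vote.

Class I: 3/5 of 995542 = 597325.20, rounded up to 597326; 597,326 required, 597,454 in favor — approved.
Class II: a majority of 2329104 is 1164553; 1,164,553 required, 1,164,621 in favor — approved.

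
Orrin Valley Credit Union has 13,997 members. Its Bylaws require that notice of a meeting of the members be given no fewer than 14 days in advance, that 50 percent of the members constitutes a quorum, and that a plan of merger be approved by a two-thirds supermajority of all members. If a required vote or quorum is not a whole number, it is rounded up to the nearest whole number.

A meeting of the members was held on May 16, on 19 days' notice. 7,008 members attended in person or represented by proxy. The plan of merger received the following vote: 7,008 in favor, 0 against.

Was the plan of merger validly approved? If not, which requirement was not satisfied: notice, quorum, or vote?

Notice: 19 days given; 14 required. Satisfied.
Quorum: 50% of 13,997 = 6,998.50, rounded up to 6,999; 7,008 present. Satisfied.
Vote: requires two-thirds of all members (13,997); 2/3 of 13997 = 9331.33, rounded up to 9332, so 9,332 needed; 7,008 in favor. Not satisfied.

Invalid — vote requirement not satisfied.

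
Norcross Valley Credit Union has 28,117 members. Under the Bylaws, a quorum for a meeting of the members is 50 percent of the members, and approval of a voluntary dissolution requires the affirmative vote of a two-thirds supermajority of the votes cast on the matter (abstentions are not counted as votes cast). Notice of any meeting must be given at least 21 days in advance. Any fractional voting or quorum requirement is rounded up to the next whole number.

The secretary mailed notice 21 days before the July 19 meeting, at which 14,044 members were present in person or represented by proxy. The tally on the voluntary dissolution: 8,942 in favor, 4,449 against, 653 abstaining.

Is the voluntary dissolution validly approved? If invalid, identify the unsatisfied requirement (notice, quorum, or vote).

Invalid — quorum requirement not satisfied.

Notice: 21 days given; 21 required. Satisfied.
Quorum: 50% of 28,117 = 14,058.50, rounded up to 14,059; 14,044 present. Not satisfied.
Vote: requires two-thirds of the votes cast (14,044 − 653 abstaining = 13,391); 2/3 of 13391 = 8927.33, rounded up to 8928, so 8,928 needed; 8,942 in favor. Satisfied.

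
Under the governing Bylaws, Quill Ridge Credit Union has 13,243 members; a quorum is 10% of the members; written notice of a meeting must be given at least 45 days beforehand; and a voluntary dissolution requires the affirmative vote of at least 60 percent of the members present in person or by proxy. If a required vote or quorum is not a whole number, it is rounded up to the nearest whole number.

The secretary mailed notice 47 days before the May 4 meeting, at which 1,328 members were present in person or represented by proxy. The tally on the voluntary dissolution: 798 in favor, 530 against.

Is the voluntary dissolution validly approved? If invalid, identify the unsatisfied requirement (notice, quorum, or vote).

Valid — all requirements satisfied.

Notice: 47 days given; 45 required. Satisfied.
Quorum: 10% of 13,243 = 1,324.30, rounded up to 1,325; 1,328 present. Satisfied.
Vote: requires three-fifths of those present (1,328); 3/5 of 1328 = 796.80, rounded up to 797, so 797 needed; 798 in favor. Satisfied.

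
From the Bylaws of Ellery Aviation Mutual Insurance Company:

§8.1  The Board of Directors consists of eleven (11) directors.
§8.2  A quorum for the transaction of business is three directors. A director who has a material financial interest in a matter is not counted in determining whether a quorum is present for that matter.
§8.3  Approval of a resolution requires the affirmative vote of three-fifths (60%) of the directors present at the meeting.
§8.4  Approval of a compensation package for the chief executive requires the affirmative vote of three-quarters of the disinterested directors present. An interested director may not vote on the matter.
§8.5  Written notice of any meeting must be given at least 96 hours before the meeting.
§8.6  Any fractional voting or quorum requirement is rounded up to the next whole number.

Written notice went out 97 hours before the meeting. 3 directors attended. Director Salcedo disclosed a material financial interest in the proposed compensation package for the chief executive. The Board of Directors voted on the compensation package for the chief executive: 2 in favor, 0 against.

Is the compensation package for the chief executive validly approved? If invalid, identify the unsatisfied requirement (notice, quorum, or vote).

Notice: 97 hours given; 96 required (97 ≥ 96). Satisfied.
Quorum: 3 present, but the 1 interested director does not count, leaving 2. Quorum is 3. Not satisfied.
Vote: the compensation package for the chief executive requires three-fourths of the disinterested directors present (3 − 1 = 2). 3/4 of 2 = 1.50, rounded up to 2, so 2 affirmative votes are needed; 2 voted in favor. Satisfied. (Moot — without a quorum no business can be validly transacted.)

Invalid — quorum requirement not satisfied.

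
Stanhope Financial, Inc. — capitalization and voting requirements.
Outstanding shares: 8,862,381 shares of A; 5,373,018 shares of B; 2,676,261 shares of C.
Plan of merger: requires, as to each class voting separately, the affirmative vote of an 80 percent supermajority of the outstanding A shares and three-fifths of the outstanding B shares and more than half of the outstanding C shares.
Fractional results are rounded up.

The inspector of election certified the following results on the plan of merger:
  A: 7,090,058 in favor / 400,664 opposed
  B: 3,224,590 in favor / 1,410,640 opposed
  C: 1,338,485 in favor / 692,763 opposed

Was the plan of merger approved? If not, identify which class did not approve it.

A: 4/5 of 8862381 = 7089904.80, rounded up to 7089905; 7,089,905 required, 7,090,058 in favor — approved.
B: 3/5 of 5373018 = 3223810.80, rounded up to 3223811; 3,223,811 required, 3,224,590 in favor — approved.
C: a majority of 2676261 is 1338131; 1,338,131 required, 1,338,485 in favor — approved.

Approved — every class gave the required vote.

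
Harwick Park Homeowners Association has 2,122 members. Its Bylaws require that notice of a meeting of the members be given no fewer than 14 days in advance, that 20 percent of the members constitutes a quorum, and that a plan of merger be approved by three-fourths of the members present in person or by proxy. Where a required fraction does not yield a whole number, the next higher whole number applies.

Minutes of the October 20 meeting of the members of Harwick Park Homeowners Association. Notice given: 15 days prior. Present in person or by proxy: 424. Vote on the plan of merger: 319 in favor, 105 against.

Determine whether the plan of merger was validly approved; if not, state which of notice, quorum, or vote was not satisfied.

Notice: 15 days given; 14 required. Satisfied.
Quorum: 20% of 2,122 = 424.40, rounded up to 425; 424 present. Not satisfied.
Vote: requires three-fourths of those present (424); 3/4 of 424 = 318, so 318 needed; 319 in favor. Satisfied.

Invalid — quorum requirement not satisfied.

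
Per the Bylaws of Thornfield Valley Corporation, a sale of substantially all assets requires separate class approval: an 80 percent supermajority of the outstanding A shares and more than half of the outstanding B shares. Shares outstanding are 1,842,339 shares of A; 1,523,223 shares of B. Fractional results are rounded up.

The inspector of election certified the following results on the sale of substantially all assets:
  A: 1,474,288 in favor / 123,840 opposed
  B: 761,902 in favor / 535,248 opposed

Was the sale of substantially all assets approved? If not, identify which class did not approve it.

A: 4/5 of 1842339 = 1473871.20, rounded up to 1473872; 1,473,872 required, 1,474,288 in favor — approved.
B: a majority of 1523223 is 761612; 761,612 required, 761,902 in favor — approved.

Approved — every class gave the required vote.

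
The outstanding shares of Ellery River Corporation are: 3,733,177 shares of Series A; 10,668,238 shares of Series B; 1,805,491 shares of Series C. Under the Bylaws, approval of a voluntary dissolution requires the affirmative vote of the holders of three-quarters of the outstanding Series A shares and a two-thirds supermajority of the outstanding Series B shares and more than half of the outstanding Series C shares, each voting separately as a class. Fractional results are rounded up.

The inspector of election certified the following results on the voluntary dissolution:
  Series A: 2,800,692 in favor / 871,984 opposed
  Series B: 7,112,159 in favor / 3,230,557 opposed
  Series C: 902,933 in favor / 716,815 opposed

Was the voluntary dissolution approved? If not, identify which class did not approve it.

Series A: 3/4 of 3733177 = 2799882.75, rounded up to 2799883; 2,799,883 required, 2,800,692 in favor — approved.
Series B: 2/3 of 10668238 = 7112158.67, rounded up to 7112159; 7,112,159 required, 7,112,159 in favor — approved.
Series C: a majority of 1805491 is 902746; 902,746 required, 902,933 in favor — approved.

Approved — every class gave the required vote.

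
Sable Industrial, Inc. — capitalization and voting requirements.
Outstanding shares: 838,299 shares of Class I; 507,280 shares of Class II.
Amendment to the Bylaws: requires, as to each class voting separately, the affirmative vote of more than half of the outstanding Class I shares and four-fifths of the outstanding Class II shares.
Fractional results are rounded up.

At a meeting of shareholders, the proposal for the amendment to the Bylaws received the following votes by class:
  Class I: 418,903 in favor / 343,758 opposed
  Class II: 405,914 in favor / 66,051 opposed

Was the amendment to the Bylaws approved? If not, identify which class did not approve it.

Class I: a majority of 838299 is 419150; 419,150 required, 418,903 in favor — not approved.
Class II: 4/5 of 507280 = 405824; 405,824 required, 405,914 in favor — approved.

Not approved — the Class I shares did not give the required vote.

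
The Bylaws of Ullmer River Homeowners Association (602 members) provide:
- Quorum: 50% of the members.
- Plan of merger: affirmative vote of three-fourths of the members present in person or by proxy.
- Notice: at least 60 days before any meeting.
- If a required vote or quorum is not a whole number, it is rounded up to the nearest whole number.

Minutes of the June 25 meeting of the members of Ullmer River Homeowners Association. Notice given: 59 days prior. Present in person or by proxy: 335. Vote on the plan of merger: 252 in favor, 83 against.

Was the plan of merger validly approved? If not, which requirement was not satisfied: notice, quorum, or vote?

Invalid — notice requirement not satisfied.

Notice: 59 days given; 60 required. Not satisfied.
Quorum: 50% of 602 = 301; 335 present. Satisfied.
Vote: requires three-fourths of those present (335); 3/4 of 335 = 251.25, rounded up to 252, so 252 needed; 252 in favor. Satisfied.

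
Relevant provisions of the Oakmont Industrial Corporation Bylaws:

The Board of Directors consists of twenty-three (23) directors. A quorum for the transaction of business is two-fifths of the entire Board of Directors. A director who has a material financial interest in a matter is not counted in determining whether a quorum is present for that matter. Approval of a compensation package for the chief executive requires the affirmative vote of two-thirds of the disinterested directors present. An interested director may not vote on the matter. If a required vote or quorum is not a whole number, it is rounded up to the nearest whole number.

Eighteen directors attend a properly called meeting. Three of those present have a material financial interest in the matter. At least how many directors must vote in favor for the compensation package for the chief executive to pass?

10

The compensation package for the chief executive requires two-thirds of the disinterested directors present (18 − 3 = 15).
2/3 of 15 = 10.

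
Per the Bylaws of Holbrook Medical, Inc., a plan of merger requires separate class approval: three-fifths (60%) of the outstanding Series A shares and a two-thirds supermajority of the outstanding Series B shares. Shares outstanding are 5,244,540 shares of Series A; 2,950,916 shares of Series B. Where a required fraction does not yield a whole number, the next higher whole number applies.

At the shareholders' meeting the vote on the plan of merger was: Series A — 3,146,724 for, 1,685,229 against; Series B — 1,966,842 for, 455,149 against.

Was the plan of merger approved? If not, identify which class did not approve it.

Series A: 3/5 of 5244540 = 3146724; 3,146,724 required, 3,146,724 in favor — approved.
Series B: 2/3 of 2950916 = 1967277.33, rounded up to 1967278; 1,967,278 required, 1,966,842 in favor — not approved.

Not approved — the Series B shares did not give the required vote.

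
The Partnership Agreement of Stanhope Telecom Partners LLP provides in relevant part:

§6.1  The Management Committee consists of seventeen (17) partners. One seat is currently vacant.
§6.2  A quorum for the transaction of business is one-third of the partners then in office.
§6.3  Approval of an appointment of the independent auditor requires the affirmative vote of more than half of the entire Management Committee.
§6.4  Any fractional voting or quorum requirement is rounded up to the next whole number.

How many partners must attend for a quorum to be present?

1/3 of 16 = 5.33, rounded up to 6.

6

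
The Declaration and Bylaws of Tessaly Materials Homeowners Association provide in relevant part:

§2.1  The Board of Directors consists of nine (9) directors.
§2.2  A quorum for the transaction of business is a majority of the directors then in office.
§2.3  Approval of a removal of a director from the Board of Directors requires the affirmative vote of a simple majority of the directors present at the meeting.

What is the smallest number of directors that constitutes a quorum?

A majority of 9 is 5.

5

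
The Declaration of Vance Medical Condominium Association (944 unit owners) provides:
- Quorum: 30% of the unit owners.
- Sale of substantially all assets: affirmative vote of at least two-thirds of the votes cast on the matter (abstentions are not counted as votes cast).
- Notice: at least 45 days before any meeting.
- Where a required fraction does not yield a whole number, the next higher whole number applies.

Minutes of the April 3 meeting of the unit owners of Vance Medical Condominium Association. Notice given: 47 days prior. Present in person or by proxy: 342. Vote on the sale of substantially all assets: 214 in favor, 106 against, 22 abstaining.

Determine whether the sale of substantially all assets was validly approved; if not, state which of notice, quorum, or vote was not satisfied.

Notice: 47 days given; 45 required. Satisfied.
Quorum: 30% of 944 = 283.20, rounded up to 284; 342 present. Satisfied.
Vote: requires two-thirds of the votes cast (342 − 22 abstaining = 320); 2/3 of 320 = 213.33, rounded up to 214, so 214 needed; 214 in favor. Satisfied.

Valid — all requirements satisfied.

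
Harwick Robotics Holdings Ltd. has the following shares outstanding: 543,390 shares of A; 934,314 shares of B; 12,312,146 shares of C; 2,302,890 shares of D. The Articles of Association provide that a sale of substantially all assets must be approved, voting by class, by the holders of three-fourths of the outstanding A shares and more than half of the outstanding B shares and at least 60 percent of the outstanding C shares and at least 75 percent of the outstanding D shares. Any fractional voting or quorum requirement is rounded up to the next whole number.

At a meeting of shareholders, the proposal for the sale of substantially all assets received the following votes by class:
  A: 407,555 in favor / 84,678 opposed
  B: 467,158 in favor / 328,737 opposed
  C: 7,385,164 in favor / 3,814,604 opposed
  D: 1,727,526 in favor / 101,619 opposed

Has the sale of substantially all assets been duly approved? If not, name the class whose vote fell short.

A: 3/4 of 543390 = 407542.50, rounded up to 407543; 407,543 required, 407,555 in favor — approved.
B: a majority of 934314 is 467158; 467,158 required, 467,158 in favor — approved.
C: 3/5 of 12312146 = 7387287.60, rounded up to 7387288; 7,387,288 required, 7,385,164 in favor — not approved.
D: 3/4 of 2302890 = 1727167.50, rounded up to 1727168; 1,727,168 required, 1,727,526 in favor — approved.

Not approved — the C shares did not give the required vote.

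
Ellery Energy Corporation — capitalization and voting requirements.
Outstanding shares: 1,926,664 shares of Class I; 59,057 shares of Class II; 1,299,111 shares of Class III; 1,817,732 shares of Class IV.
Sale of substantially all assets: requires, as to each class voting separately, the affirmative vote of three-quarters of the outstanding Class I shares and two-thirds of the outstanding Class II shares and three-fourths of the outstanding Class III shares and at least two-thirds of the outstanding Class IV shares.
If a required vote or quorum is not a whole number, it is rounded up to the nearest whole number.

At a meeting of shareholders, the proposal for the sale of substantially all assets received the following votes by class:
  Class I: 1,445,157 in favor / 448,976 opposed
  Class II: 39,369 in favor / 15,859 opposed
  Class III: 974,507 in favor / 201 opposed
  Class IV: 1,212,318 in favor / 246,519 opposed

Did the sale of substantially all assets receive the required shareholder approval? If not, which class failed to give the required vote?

Class I: 3/4 of 1926664 = 1444998; 1,444,998 required, 1,445,157 in favor — approved.
Class II: 2/3 of 59057 = 39371.33, rounded up to 39372; 39,372 required, 39,369 in favor — not approved.
Class III: 3/4 of 1299111 = 974333.25, rounded up to 974334; 974,334 required, 974,507 in favor — approved.
Class IV: 2/3 of 1817732 = 1211821.33, rounded up to 1211822; 1,211,822 required, 1,212,318 in favor — approved.

Not approved — the Class II shares did not give the required vote.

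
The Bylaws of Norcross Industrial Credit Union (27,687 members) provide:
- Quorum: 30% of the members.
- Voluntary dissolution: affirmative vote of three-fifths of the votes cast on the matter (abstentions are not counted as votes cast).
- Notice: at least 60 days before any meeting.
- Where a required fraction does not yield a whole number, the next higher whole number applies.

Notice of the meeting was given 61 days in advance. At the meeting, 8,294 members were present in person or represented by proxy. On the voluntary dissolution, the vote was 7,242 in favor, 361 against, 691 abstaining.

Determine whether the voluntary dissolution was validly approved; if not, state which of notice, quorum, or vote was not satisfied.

Invalid — quorum requirement not satisfied.

Notice: 61 days given; 60 required. Satisfied.
Quorum: 30% of 27,687 = 8,306.10, rounded up to 8,307; 8,294 present. Not satisfied.
Vote: requires three-fifths of the votes cast (8,294 − 691 abstaining = 7,603); 3/5 of 7603 = 4561.80, rounded up to 4562, so 4,562 needed; 7,242 in favor. Satisfied.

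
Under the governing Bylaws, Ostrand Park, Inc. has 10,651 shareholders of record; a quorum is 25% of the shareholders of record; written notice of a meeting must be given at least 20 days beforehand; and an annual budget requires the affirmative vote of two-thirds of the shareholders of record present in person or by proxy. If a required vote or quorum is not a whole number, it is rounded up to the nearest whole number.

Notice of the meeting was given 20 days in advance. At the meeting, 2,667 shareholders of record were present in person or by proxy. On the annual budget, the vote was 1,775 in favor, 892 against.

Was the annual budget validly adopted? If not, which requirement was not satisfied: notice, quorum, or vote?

Invalid — vote requirement not satisfied.

Notice: 20 days given; 20 required. Satisfied.
Quorum: 25% of 10,651 = 2,662.75, rounded up to 2,663; 2,667 present. Satisfied.
Vote: requires two-thirds of those present (2,667); 2/3 of 2667 = 1778, so 1,778 needed; 1,775 in favor. Not satisfied.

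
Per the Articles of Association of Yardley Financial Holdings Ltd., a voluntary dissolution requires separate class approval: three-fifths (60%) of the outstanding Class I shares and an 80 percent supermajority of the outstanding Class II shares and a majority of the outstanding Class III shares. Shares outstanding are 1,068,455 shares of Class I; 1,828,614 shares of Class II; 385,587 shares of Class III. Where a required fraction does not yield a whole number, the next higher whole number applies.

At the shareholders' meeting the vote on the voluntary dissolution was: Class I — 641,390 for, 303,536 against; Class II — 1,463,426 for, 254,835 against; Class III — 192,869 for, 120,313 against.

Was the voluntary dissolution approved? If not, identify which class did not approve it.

Class I: 3/5 of 1068455 = 641073; 641,073 required, 641,390 in favor — approved.
Class II: 4/5 of 1828614 = 1462891.20, rounded up to 1462892; 1,462,892 required, 1,463,426 in favor — approved.
Class III: a majority of 385587 is 192794; 192,794 required, 192,869 in favor — approved.

Approved — every class gave the required vote.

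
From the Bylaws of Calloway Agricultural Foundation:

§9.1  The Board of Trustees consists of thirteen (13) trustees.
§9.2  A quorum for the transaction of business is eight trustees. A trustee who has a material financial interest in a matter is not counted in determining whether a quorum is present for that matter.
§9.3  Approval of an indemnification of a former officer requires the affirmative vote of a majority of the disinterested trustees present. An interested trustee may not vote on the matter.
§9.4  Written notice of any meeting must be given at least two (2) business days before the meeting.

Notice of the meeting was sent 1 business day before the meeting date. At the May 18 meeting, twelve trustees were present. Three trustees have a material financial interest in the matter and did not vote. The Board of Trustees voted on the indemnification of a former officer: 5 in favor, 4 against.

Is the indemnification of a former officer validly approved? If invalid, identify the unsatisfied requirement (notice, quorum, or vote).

Invalid — notice requirement not satisfied.

Notice: 1 business day given; 2 required (1 < 2). Not satisfied.
Quorum: 12 present, but the 3 interested trustees do not count, leaving 9. Quorum is 8. Satisfied.
Vote: the indemnification of a former officer requires a majority of the disinterested trustees present (12 − 3 = 9). A majority of 9 is 5, so 5 affirmative votes are needed; 5 voted in favor. Satisfied.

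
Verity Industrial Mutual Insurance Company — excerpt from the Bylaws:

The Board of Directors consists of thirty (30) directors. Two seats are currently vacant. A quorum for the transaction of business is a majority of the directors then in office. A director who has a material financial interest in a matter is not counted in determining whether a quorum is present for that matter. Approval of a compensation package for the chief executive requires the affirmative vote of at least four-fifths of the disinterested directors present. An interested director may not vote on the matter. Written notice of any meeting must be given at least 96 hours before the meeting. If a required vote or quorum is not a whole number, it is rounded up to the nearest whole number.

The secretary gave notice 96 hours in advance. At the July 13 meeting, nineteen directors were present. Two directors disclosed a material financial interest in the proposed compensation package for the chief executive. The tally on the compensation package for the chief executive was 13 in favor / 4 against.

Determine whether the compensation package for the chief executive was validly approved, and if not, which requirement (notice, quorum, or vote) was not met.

Notice: 96 hours given; 96 required (96 ≥ 96). Satisfied.
Quorum: 19 present, but the 2 interested directors do not count, leaving 17. Quorum is 15. Satisfied.
Vote: the compensation package for the chief executive requires four-fifths of the disinterested directors present (19 − 2 = 17). 4/5 of 17 = 13.60, rounded up to 14, so 14 affirmative votes are needed; 13 voted in favor. Not satisfied.

Invalid — vote requirement not satisfied.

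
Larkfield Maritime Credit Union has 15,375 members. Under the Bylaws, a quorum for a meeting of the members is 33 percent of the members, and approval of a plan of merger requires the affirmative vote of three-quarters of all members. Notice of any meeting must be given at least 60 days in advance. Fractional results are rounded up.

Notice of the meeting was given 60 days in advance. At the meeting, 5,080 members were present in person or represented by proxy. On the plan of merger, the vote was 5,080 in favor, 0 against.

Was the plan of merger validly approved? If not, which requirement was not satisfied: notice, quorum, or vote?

Invalid — vote requirement not satisfied.

Notice: 60 days given; 60 required. Satisfied.
Quorum: 33% of 15,375 = 5,073.75, rounded up to 5,074; 5,080 present. Satisfied.
Vote: requires three-fourths of all members (15,375); 3/4 of 15375 = 11531.25, rounded up to 11532, so 11,532 needed; 5,080 in favor. Not satisfied.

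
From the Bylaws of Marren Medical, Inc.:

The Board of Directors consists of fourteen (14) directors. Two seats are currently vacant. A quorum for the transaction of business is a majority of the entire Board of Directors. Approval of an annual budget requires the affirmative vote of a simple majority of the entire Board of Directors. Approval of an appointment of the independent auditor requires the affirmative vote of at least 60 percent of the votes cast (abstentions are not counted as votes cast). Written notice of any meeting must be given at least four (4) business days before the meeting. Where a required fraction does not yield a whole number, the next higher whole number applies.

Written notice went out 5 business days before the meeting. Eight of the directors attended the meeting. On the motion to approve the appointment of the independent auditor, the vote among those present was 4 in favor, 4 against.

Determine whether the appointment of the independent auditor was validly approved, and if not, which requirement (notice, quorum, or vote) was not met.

Invalid — vote requirement not satisfied.

Notice: 5 business days given; 4 required (5 ≥ 4). Satisfied.
Quorum: 8 present; quorum is 8. Satisfied.
Vote: the appointment of the independent auditor requires three-fifths of the votes cast (8). 3/5 of 8 = 4.80, rounded up to 5, so 5 affirmative votes are needed; 4 voted in favor. Not satisfied.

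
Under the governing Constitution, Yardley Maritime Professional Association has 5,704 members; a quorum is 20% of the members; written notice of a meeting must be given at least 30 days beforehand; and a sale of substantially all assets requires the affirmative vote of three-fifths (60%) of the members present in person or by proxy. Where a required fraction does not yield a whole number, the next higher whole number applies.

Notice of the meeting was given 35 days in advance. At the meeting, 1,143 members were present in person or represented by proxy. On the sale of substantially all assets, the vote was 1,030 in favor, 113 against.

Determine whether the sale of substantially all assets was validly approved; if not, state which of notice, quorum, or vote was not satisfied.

Notice: 35 days given; 30 required. Satisfied.
Quorum: 20% of 5,704 = 1,140.80, rounded up to 1,141; 1,143 present. Satisfied.
Vote: requires three-fifths of those present (1,143); 3/5 of 1143 = 685.80, rounded up to 686, so 686 needed; 1,030 in favor. Satisfied.

Valid — all requirements satisfied.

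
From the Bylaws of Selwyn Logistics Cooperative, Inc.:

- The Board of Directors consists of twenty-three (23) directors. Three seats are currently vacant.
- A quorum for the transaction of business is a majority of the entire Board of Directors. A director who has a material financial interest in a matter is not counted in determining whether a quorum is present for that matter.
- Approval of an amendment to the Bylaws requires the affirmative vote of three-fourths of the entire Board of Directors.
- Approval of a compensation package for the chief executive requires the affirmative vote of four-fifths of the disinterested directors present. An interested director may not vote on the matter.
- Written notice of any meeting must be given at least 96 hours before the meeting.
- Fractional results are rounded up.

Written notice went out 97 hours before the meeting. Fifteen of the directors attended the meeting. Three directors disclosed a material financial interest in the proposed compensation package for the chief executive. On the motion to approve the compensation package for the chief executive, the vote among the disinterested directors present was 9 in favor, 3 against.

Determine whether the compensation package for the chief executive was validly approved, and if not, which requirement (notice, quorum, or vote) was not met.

Notice: 97 hours given; 96 required (97 ≥ 96). Satisfied.
Quorum: 15 present, but the 3 interested directors do not count, leaving 12. Quorum is 12. Satisfied.
Vote: the compensation package for the chief executive requires four-fifths of the disinterested directors present (15 − 3 = 12). 4/5 of 12 = 9.60, rounded up to 10, so 10 affirmative votes are needed; 9 voted in favor. Not satisfied.

Invalid — vote requirement not satisfied.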